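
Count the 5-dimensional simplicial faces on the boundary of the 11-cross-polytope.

Each 5-face is the convex hull of 6 vertices, one chosen as ±e_i from each of 6 distinct axes: 2^6·C(11,6) = 29568.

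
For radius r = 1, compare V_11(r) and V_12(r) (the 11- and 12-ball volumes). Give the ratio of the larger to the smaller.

V_11(1) ≈ 1.8841, V_12(1) ≈ 1.33526. The 11-ball is larger by a factor of 1.411.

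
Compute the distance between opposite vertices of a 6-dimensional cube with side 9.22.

||(9.22,9.22,...,9.22)|| = √(6)·9.22 ≈ 22.5843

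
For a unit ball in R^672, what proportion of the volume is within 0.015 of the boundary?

V(inner)/V(outer) = ((1-0.015)/1)^672 ≈ 3.883e-05, so the shell fraction is 0.999961.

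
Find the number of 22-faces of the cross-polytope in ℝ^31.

f_22(31-orthoplex) = 2^23 · (31 choose 23) = 66175421644800.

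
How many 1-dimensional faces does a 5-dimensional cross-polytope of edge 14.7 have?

Each 1-face is the convex hull of 2 vertices, one chosen as ±e_i from each of 2 distinct axes: 2^2·C(5,2) = 40.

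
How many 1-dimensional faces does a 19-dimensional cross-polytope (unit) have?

Each 1-face is the convex hull of 2 vertices, one chosen as ±e_i from each of 2 distinct axes: 2^2·C(19,2) = 684.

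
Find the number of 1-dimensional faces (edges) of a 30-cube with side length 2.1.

Each of the 2^30 = 1073741824 vertices has degree 30; total edges = 30·2^30/2 = 16106127360.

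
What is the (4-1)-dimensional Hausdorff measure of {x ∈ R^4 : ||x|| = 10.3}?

|∂B_4(10.3)| ≈ 21569.6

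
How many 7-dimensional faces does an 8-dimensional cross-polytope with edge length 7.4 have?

Each 7-face is the convex hull of 8 vertices, one chosen as ±e_i from each of 8 distinct axes: 2^8·C(8,8) = 256.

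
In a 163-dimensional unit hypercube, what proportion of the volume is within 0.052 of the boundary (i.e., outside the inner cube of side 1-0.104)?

1 - (1 - 2·0.052)^163 = 1 - 0.896^163 ≈ 0.9999999832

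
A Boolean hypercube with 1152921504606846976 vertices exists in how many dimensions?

n = log_2(1152921504606846976) = 60.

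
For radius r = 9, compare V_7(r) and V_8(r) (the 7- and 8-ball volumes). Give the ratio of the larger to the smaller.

V_7(9) ≈ 2.25984e+07, V_8(9) ≈ 1.74714e+08. The 8-ball is larger by a factor of 7.731.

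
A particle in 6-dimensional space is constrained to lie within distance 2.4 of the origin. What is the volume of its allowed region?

Volume = π^{6/2}·(2.4)^6/Γ(4) ≈ 987.565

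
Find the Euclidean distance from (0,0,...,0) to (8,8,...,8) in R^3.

d = √(8² + 8² + ... + 8²) [3 terms] = √(3·8²) = 8√3 ≈ 13.8564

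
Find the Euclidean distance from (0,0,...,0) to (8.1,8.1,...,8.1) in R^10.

The space diagonal of an n-cube of side s is s√n. Here 8.1·√10 ≈ 25.6144.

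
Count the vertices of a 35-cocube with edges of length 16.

The vertices are ±e_1, ..., ±e_35, so there are 2·35 = 70.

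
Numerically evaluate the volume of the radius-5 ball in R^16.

The n-ball volume is π^(n/2)·r^n/Γ(n/2+1). With n=16, r=5: V = 30517578125·π^8/8064 ≈ 3.59086e+10.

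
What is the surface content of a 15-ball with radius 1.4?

S = n·V_n(r)/r = 15·V_15(1.4)/1.4 (volume-to-surface relation), giving 635.79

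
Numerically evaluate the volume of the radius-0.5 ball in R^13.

V_13(0.5) = π^(13/2) · (0.5)^13 / Γ(13/2 + 1) = π^6/8648640 ≈ 0.000111161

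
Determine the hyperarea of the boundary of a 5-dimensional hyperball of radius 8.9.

S_5(8.9) = 2·π^(5/2)·(8.9)^4 / Γ(5/2) ≈ 165131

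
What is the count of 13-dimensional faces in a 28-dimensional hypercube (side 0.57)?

f_13(28-cube) = (28 choose 13) · 2^15 = 1226904698880.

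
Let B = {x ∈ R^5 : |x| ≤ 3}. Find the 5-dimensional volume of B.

The n-ball volume is π^(n/2)·r^n/Γ(n/2+1). With n=5, r=3: V = 648·π^2/5 ≈ 1279.1.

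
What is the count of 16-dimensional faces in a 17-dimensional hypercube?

Number of 16-faces = C(17,16) · 2^(17-16) = 17 · 2 = 34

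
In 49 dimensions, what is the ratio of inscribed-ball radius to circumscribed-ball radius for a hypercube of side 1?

Ratio = (s/2)/(s√49/2) = 49^(-1/2) ≈ 0.142857.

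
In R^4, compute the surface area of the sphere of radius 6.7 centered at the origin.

S = n·V_n(r)/r = 4·V_4(6.7)/6.7 (volume-to-surface relation), giving 5936.82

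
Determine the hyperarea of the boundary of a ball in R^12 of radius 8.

S = n·V_n(r)/r = 12·V_12(8)/8 (volume-to-surface relation), giving 2147483648·π^6/15 ≈ 1.37638e+11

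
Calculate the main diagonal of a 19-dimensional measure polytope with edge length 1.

Diagonal = √19 · 1 ≈ 4.3589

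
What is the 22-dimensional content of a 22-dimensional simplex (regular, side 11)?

For a regular n-simplex with edge a, V = (a^n / n!)·√((n+1)/2^n). With a=11, n=22: V ≈ 0.169592.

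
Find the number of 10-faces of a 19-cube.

An n-cube has C(n,k)·2^(n-k) k-faces. Here C(19,10)·2^9 = 92378·512 = 47297536.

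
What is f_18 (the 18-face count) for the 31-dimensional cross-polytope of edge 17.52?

Number of 18-faces = 2^(18+1) · C(31,18+1) = 524288 · 141120525 = 73987797811200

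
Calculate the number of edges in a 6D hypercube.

The 6-cube has n·2^(n-1) = 6·2^5 = 6·32 = 192 edges.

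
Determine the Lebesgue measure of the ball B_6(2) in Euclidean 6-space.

The n-ball volume is π^(n/2)·r^n/Γ(n/2+1). With n=6, r=2: V = 32·π^3/3 ≈ 330.734.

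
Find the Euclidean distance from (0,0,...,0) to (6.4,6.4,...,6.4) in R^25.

||(6.4,6.4,...,6.4)|| = √(25)·6.4 = 32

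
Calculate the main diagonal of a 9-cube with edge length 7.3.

Diagonal = √9 · 7.3 = 21.9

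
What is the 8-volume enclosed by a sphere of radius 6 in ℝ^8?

The n-ball volume is π^(n/2)·r^n/Γ(n/2+1). With n=8, r=6: V = 69984·π^4 ≈ 6.81708e+06.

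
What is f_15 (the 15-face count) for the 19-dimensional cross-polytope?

Each 15-face is the convex hull of 16 vertices, one chosen as ±e_i from each of 16 distinct axes: 2^16·C(19,16) = 63504384.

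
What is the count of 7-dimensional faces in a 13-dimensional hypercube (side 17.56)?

Number of 7-faces = C(13,7) · 2^(13-7) = 1716 · 64 = 109824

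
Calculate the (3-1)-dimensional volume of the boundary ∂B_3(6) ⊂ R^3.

The surface area of an n-ball is 2π^(n/2) r^(n-1) / Γ(n/2). For n=3, r=6: 4πr² = 4π·(6)² ≈ 452.389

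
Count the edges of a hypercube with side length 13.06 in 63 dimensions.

An n-cube has n·2^(n-1) edges. With n = 63: 63·4611686018427387904 = 290536219160925437952.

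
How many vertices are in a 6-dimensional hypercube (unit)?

Number of 0-faces = C(6,0) · 2^(6-0) = 1 · 64 = 64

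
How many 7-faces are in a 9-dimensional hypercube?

Number of 7-faces = C(9,7) · 2^(9-7) = 36 · 4 = 144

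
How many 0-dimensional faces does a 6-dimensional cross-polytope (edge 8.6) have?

An n-cross-polytope has 2^(k+1)·C(n,k+1) k-faces. Here 2^1·C(6,1) = 2·6 = 12.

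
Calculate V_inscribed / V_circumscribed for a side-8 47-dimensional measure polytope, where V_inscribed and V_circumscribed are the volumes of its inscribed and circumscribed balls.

The radii are 8/2 and 8√47/2, so the volume ratio is (1/√47)^47 = 47^{-47/2} ≈ 5.07809e-40.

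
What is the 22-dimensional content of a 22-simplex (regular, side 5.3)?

Volume = 5.3^22 · √(23/2^22) / 22! ≈ 1.78993e-08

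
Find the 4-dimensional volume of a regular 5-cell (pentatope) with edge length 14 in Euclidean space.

V = (14^4 / 4!) · √((4+1) / 2^4) ≈ 894.8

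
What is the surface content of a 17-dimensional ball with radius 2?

The surface area of an n-ball is 2π^(n/2) r^(n-1) / Γ(n/2). For n=17, r=2: 33554432·π^8/2027025 ≈ 157069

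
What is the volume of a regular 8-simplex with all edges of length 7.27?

For a regular n-simplex with edge a, V = (a^n / n!)·√((n+1)/2^n). With a=7.27, n=8: V ≈ 36.2874.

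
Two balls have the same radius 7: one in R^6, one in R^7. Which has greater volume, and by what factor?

V_6(7) ≈ 607976, V_7(7) ≈ 3.89105e+06. The 7-ball is larger by a factor of 6.4.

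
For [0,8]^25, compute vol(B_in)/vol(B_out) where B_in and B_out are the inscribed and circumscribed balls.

V_in/V_out = n^(-n/2) = 25^(-25/2) ≈ 3.35544e-18.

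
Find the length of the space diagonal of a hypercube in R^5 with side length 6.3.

Diagonal = √5 · 6.3 ≈ 14.0872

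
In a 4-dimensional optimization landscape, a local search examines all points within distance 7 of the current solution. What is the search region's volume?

V_4(7) = π^(4/2) · (7)^4 / Γ(4/2 + 1) = 2401·π^2/2 ≈ 11848.5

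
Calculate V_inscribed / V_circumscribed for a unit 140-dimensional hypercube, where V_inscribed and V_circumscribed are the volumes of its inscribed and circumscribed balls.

Volume scales as r^n, and r_in/r_out = 1/√140, giving (1/√140)^140 ≈ 5.90252e-151.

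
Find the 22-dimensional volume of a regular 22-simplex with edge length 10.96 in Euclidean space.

Volume = 10.96^22 · √(23/2^22) / 22! ≈ 0.156531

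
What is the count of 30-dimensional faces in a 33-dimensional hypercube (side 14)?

An n-cube has C(n,k)·2^(n-k) k-faces. Here C(33,30)·2^3 = 5456·8 = 43648.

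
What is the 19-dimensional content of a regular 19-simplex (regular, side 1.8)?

For a regular n-simplex with edge a, V = (a^n / n!)·√((n+1)/2^n). With a=1.8, n=19: V ≈ 3.59594e-15.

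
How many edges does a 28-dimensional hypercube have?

Each of the 2^28 = 268435456 vertices has degree 28; total edges = 28·2^28/2 = 3758096384.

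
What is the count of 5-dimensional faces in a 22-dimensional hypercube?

Number of 5-faces = C(22,5) · 2^(22-5) = 26334 · 131072 = 3451650048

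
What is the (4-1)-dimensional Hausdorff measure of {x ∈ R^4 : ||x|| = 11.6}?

|∂B_4(11.6)| ≈ 30810.9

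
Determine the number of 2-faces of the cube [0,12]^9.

Choose 2 of 9 axes to span the face (C(9,2) = 36 ways), then fix each of the remaining 7 coordinates at one of its two extreme values (2^7 = 128 ways): 36·128 = 4608.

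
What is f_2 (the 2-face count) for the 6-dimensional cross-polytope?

Each 2-face is the convex hull of 3 vertices, one chosen as ±e_i from each of 3 distinct axes: 2^3·C(6,3) = 160.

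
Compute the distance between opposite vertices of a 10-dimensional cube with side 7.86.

Diagonal = √10 · 7.86 ≈ 24.8555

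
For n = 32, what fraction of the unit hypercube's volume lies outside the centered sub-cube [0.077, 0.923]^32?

Shell fraction = 1 - (1-0.154)^32 ≈ 0.995259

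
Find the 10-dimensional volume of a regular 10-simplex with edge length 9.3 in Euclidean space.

V_10 = √(11) · 9.3^10 / (10! · 2^(10/2)) ≈ 138.233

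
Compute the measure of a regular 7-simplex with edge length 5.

For a regular n-simplex with edge a, V = (a^n / n!)·√((n+1)/2^n). With a=5, n=7: V ≈ 3.87525.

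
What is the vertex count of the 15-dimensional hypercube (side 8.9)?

An n-cube has 2^n vertices; for n = 15 that is 2^15 = 32768.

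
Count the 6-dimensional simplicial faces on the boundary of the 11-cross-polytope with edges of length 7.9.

Number of 6-faces = 2^(6+1) · C(11,6+1) = 128 · 330 = 42240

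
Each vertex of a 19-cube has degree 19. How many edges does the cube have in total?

The 19-cube has n·2^(n-1) = 19·2^18 = 19·262144 = 4980736 edges.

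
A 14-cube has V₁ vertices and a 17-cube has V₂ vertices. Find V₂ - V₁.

V₁ = 2^14 = 16384. V₂ = 2^17 = 131072. V₂ - V₁ = 114688.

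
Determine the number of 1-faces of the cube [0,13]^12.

Choose 1 of 12 axes to span the face (C(12,1) = 12 ways), then fix each of the remaining 11 coordinates at one of its two extreme values (2^11 = 2048 ways): 12·2048 = 24576.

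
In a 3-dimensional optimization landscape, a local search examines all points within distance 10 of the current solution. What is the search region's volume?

The n-ball volume is π^(n/2)·r^n/Γ(n/2+1). With n=3, r=10: V = 4000·π/3 ≈ 4188.79.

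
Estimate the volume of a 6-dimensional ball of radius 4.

V = 2048·π^3/3 ≈ 21167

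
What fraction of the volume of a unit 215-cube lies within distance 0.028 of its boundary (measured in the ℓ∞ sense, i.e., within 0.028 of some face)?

The inner cube has side 1-2·0.028 = 0.944 and volume (0.944)^215 ≈ 4.159e-06, so the shell holds 0.9999958411 of the volume.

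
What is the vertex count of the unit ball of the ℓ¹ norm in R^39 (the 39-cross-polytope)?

The 39-dimensional cross-polytope has 2n = 2·39 = 78 vertices.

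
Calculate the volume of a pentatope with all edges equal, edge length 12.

Volume = 12^4 · √(5/2^4) / 4! ≈ 482.991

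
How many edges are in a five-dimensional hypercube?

An n-cube has C(n,k)·2^(n-k) k-faces. Here C(5,1)·2^4 = 5·16 = 80.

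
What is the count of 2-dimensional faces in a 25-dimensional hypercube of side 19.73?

An n-cube has C(n,k)·2^(n-k) k-faces. Here C(25,2)·2^23 = 300·8388608 = 2516582400.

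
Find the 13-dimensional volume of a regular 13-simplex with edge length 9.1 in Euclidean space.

Volume = 9.1^13 · √(14/2^13) / 13! ≈ 19.4817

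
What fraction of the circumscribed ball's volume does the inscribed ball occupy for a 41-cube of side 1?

V_in / V_out = (r_in/r_out)^41 = (1/√41)^41 = 41^(-41/2) ≈ 8.66824e-34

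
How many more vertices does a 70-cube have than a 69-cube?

The 70-cube has 2^70 = 1180591620717411303424 vertices. The 69-cube has 2^69 = 590295810358705651712 vertices. Difference: 1180591620717411303424 - 590295810358705651712 = 590295810358705651712.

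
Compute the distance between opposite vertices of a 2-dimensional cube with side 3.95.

The space diagonal of an n-cube of side s is s√n. Here 3.95·√2 ≈ 5.58614.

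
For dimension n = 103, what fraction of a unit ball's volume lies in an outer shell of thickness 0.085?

1 - (1-0.085)^103 ≈ 0.999894 ≈ 99.9894%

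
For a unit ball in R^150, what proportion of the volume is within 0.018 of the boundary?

1 - (1-0.018)^150 ≈ 0.934427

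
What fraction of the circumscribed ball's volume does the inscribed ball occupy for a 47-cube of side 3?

V_in / V_out = (r_in/r_out)^47 = (1/√47)^47 = 47^(-47/2) ≈ 5.07809e-40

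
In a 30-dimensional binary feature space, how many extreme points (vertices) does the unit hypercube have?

Number of vertices = 2^30 = 1073741824.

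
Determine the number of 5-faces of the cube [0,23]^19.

An n-cube has C(n,k)·2^(n-k) k-faces. Here C(19,5)·2^14 = 11628·16384 = 190513152.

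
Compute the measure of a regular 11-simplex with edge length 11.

Volume = 11^11 · √(12/2^11) / 11! ≈ 547.129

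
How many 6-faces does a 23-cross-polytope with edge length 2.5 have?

Number of 6-faces = 2^(6+1) · C(23,6+1) = 128 · 245157 = 31380096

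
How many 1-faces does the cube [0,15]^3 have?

Each of the 2^3 = 8 vertices has degree 3; total edges = 3·2^3/2 = 12.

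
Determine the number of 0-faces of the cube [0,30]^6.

Choose 0 of 6 axes to span the face (C(6,0) = 1 way), then fix each of the remaining 6 coordinates at one of its two extreme values (2^6 = 64 ways): 1·64 = 64.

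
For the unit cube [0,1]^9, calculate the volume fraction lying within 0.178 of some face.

1 - (1 - 2·0.178)^9 = 1 - 0.644^9 ≈ 0.980947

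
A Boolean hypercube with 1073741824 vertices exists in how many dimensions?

2^n = 1073741824 ⇒ n = log_2(1073741824) = 30.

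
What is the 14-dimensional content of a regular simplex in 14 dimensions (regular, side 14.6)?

V_14 = √(15) · 14.6^14 / (14! · 2^(14/2)) ≈ 6940.12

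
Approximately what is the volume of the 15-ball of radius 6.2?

V_15(6.2) = π^(15/2) · (6.2)^15 / Γ(15/2 + 1) ≈ 2.93295e+11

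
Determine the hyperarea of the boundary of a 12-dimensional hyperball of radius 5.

|∂B_12(5)| = 9765625·π^6/12 ≈ 7.82381e+08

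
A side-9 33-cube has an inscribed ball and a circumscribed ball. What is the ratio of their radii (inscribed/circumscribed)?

For an n-cube of any side s, the inradius is s/2 and the circumradius is s√n/2, so the ratio is 1/√33 ≈ 0.174078.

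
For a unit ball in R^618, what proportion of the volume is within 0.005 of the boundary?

Shell fraction = 1 - (1-0.005)^618 ≈ 0.954849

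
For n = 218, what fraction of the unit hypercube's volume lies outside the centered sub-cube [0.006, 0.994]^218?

1 - (1 - 2·0.006)^218 = 1 - 0.988^218 ≈ 0.928053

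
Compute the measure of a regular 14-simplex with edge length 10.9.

V_14 = √(15) · 10.9^14 / (14! · 2^(14/2)) ≈ 115.984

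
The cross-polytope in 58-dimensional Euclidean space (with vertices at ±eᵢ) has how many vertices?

The 58-dimensional cross-polytope has 2n = 2·58 = 116 vertices.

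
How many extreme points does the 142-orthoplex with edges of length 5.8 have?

The 142-dimensional cross-polytope has 2n = 2·142 = 284 vertices.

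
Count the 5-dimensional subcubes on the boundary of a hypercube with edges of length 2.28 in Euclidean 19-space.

f_5(19-cube) = (19 choose 5) · 2^14 = 190513152.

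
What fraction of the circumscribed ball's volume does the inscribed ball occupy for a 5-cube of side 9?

Volume scales as r^n, and r_in/r_out = 1/√5, giving (1/√5)^5 ≈ 0.0178885.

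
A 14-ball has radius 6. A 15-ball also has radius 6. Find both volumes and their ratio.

V_14(6) ≈ 4.69609e+10. V_15(6) ≈ 1.79349e+11. Ratio V_14/V_15 ≈ 0.2618.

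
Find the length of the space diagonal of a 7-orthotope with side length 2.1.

The space diagonal of an n-cube of side s is s√n. Here 2.1·√7 ≈ 5.55608.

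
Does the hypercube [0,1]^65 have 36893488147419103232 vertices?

True. The 65-cube has 2^65 = 36893488147419103232 vertices.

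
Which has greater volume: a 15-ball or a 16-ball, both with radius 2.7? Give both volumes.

V_15(2.7) ≈ 1.1269e+06. V_16(2.7) ≈ 1.87715e+06. The 16-ball is larger.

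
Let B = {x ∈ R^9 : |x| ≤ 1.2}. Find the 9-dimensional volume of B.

Volume = π^{9/2}·(1.2)^9/Γ(11/2) ≈ 17.0196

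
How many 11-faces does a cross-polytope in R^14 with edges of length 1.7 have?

Number of 11-faces = 2^(11+1) · C(14,11+1) = 4096 · 91 = 372736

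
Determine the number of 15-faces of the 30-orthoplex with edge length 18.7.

f_15(30-orthoplex) = 2^16 · (30 choose 16) = 9530420428800.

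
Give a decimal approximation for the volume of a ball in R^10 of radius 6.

V_10(6) = π^(10/2) · (6)^10 / Γ(10/2 + 1) = 2519424·π^5/5 ≈ 1.54199e+08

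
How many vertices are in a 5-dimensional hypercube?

Number of 0-faces = C(5,0) · 2^(5-0) = 1 · 32 = 32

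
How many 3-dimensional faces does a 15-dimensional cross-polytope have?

Each 3-face is the convex hull of 4 vertices, one chosen as ±e_i from each of 4 distinct axes: 2^4·C(15,4) = 21840.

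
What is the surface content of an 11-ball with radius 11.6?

S_11(11.6) = 2·π^(11/2)·(11.6)^10 / Γ(11/2) ≈ 9.14276e+11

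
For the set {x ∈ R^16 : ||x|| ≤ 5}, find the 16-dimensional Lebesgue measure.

Volume = π^{16/2}·(5)^16/Γ(9) = 30517578125·π^8/8064 ≈ 3.59086e+10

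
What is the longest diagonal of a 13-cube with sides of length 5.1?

The space diagonal of an n-cube of side s is s√n. Here 5.1·√13 ≈ 18.3883.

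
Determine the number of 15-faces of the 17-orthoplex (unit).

Number of 15-faces = 2^(15+1) · C(17,15+1) = 65536 · 17 = 1114112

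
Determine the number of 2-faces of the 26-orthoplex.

An n-cross-polytope has 2^(k+1)·C(n,k+1) k-faces. Here 2^3·C(26,3) = 8·2600 = 20800.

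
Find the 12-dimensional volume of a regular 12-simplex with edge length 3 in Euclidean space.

For a regular n-simplex with edge a, V = (a^n / n!)·√((n+1)/2^n). With a=3, n=12: V ≈ 6.25043e-05.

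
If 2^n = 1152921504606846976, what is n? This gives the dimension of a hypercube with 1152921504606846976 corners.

2^n = 1152921504606846976 ⇒ n = log_2(1152921504606846976) = 60.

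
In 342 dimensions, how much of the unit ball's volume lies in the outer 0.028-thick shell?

V(inner)/V(outer) = ((1-0.028)/1)^342 ≈ 6.051e-05, so the shell fraction is 0.999939.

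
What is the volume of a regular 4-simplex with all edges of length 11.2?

V = (11.2^4 / 4!) · √((4+1) / 2^4) ≈ 366.51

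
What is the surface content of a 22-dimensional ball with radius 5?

|∂B_22(5)| = 19073486328125·π^11/72576 ≈ 7.73189e+13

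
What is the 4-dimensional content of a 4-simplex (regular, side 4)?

V = (4^4 / 4!) · √((4+1) / 2^4) ≈ 5.96285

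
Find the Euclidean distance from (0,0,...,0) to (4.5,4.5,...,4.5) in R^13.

d = √(4.5² + 4.5² + ... + 4.5²) [13 terms] = √(13·4.5²) = 4.5√13 ≈ 16.225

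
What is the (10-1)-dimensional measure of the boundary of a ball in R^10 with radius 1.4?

S_10(1.4) = 2·π^(10/2)·(1.4)^9 / Γ(10/2) ≈ 526.891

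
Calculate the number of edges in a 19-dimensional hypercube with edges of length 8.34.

The 19-cube has n·2^(n-1) = 19·2^18 = 19·262144 = 4980736 edges.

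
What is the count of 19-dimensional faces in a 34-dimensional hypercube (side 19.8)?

Number of 19-faces = C(34,19) · 2^(34-19) = 1855967520 · 32768 = 60816343695360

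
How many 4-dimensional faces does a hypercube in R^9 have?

Number of 4-faces = C(9,4) · 2^(9-4) = 126 · 32 = 4032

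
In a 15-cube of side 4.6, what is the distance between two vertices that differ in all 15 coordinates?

The space diagonal of an n-cube of side s is s√n. Here 4.6·√15 ≈ 17.8157.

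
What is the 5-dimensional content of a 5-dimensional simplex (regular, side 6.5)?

V = (6.5^5 / 5!) · √((5+1) / 2^5) ≈ 41.8684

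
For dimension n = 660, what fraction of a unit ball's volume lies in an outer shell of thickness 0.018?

1 - (1-0.018)^660 ≈ 0.999994 ≈ 99.999378%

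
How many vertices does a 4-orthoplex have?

Number of 0-faces = 2^(0+1) · C(4,0+1) = 2 · 4 = 8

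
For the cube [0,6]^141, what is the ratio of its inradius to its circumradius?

For an n-cube of any side s, the inradius is s/2 and the circumradius is s√n/2, so the ratio is 1/√141 ≈ 0.0842152.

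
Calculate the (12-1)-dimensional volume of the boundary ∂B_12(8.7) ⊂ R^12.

The surface area of an n-ball is 2π^(n/2) r^(n-1) / Γ(n/2). For n=12, r=8.7: 3.46306e+11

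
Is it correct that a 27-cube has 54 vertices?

False. The 27-cube has 2^27 = 134217728 vertices.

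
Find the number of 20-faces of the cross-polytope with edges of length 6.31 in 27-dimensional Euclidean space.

Number of 20-faces = 2^(20+1) · C(27,20+1) = 2097152 · 296010 = 620777963520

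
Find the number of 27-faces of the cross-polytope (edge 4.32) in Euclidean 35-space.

An n-cross-polytope has 2^(k+1)·C(n,k+1) k-faces. Here 2^28·C(35,28) = 268435456·6724520 = 1805099592581120.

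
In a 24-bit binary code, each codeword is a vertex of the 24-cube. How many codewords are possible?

The 24-cube has 2^24 = 16777216 vertices.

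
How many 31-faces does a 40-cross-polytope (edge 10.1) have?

f_31(40-orthoplex) = 2^32 · (40 choose 32) = 330303106984181760.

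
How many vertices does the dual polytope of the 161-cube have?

Number of vertices = 2n = 322.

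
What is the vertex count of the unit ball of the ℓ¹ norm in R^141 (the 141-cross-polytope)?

An n-cross-polytope has 2n vertices; here n = 141, giving 282.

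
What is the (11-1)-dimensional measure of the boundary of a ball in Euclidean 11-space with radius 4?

The surface area of an n-ball is 2π^(n/2) r^(n-1) / Γ(n/2). For n=11, r=4: 67108864·π^5/945 ≈ 2.17319e+07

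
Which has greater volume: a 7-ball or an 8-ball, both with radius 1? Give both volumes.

V_7(1) ≈ 4.72477. V_8(1) ≈ 4.05871. The 7-ball is larger.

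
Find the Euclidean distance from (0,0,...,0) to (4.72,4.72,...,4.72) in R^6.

Diagonal = √6 · 4.72 ≈ 11.5616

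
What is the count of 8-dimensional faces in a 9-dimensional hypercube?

Number of 8-faces = C(9,8) · 2^(9-8) = 9 · 2 = 18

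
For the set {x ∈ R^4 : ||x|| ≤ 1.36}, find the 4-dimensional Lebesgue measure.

Volume = π^{4/2}·(1.36)^4/Γ(3) ≈ 16.8821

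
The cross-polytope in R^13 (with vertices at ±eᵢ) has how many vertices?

The vertices are ±e_1, ..., ±e_13, so there are 2·13 = 26.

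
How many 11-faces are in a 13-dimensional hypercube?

Choose 11 of 13 axes to span the face (C(13,11) = 78 ways), then fix each of the remaining 2 coordinates at one of its two extreme values (2^2 = 4 ways): 78·4 = 312.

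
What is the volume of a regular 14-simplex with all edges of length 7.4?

V_14 = √(15) · 7.4^14 / (14! · 2^(14/2)) ≈ 0.512473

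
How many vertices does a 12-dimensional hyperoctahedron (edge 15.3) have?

Each 0-face is the convex hull of 1 vertex, one chosen as ±e_i from each of 1 distinct axis: 2^1·C(12,1) = 24.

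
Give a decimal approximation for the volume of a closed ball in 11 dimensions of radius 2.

The n-ball volume is π^(n/2)·r^n/Γ(n/2+1). With n=11, r=2: V = 131072·π^5/10395 ≈ 3858.64.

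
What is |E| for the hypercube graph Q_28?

The 28-cube has n·2^(n-1) = 28·2^27 = 28·134217728 = 3758096384 edges.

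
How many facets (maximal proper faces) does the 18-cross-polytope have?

Number of 17-faces = 2^(17+1) · C(18,17+1) = 262144 · 1 = 262144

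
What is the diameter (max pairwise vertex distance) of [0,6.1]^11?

d = √(6.1² + 6.1² + ... + 6.1²) [11 terms] = √(11·6.1²) = 6.1√11 ≈ 20.2314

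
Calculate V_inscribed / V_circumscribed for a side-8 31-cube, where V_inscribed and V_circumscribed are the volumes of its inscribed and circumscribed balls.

V_in / V_out = (r_in/r_out)^31 = (1/√31)^31 = 31^(-31/2) ≈ 7.65409e-24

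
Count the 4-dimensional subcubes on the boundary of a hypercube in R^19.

f_4(19-cube) = (19 choose 4) · 2^15 = 127008768.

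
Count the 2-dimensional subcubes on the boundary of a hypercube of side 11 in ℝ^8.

f_2(8-cube) = (8 choose 2) · 2^6 = 1792.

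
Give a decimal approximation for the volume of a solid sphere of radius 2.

The n-ball volume is π^(n/2)·r^n/Γ(n/2+1). With n=3, r=2: V = 32·π/3 ≈ 33.5103.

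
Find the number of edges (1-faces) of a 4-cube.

An n-cube has C(n,k)·2^(n-k) k-faces. Here C(4,1)·2^3 = 4·8 = 32.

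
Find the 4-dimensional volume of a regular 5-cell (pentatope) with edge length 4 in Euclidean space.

V_4 = √(5) · 4^4 / (4! · 2^(4/2)) ≈ 5.96285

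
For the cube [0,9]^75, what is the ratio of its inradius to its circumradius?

r_in / r_out = (9/2) / (9√75/2) = 1/√75 ≈ 0.11547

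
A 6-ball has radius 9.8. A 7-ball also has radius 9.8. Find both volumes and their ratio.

V_6(9.8) ≈ 4.57778e+06. V_7(9.8) ≈ 4.10169e+07. Ratio V_6/V_7 ≈ 0.1116.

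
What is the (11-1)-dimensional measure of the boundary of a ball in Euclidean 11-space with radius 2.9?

The surface area of an n-ball is 2π^(n/2) r^(n-1) / Γ(n/2). For n=11, r=2.9: 871922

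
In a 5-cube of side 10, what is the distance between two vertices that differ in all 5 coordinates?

Diagonal = √5 · 10 ≈ 22.3607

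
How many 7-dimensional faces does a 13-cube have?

f_7(13-cube) = (13 choose 7) · 2^6 = 109824.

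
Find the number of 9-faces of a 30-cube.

An n-cube has C(n,k)·2^(n-k) k-faces. Here C(30,9)·2^21 = 14307150·2097152 = 30004268236800.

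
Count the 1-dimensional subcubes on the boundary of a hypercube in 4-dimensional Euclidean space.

f_1(4-cube) = (4 choose 1) · 2^3 = 32.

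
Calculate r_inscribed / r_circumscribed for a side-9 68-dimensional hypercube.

Ratio = (s/2)/(s√68/2) = 68^(-1/2) ≈ 0.121268.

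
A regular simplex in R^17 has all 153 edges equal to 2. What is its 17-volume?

Volume = 2^17 · √(18/2^17) / 17! ≈ 4.3184e-12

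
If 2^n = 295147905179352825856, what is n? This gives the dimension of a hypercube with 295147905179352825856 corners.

n = log_2(295147905179352825856) = 68.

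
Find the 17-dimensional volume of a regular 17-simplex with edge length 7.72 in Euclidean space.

V = (7.72^17 / 17!) · √((17+1) / 2^17) ≈ 0.0404862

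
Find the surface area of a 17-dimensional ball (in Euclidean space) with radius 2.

|∂B_17(2)| = 33554432·π^8/2027025 ≈ 157069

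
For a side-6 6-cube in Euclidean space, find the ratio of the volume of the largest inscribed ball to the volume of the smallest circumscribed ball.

V_in/V_out = n^(-n/2) = 6^(-6/2) ≈ 0.00462963.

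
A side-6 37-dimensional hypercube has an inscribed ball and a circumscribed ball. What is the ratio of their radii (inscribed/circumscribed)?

For an n-cube of any side s, the inradius is s/2 and the circumradius is s√n/2, so the ratio is 1/√37 ≈ 0.164399.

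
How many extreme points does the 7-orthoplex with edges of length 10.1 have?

Number of vertices = 2n = 14.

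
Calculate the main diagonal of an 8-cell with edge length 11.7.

d = √(11.7² + 11.7² + ... + 11.7²) [4 terms] = √(4·11.7²) = 11.7√4 = 23.4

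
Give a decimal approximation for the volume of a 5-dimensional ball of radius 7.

Volume = π^{5/2}·(7)^5/Γ(7/2) = 134456·π^2/15 ≈ 88468.5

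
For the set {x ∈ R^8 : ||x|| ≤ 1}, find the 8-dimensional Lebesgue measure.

V_8(1) = π^(8/2) · (1)^8 / Γ(8/2 + 1) = π^4/24 ≈ 4.05871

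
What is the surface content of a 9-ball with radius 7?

S_9(7) = 2·π^(9/2)·(7)^8 / Γ(9/2) = 26353376·π^4/15 ≈ 1.71137e+08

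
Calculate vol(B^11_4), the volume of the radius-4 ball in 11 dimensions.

Volume = π^{11/2}·(4)^11/Γ(13/2) = 268435456·π^5/10395 ≈ 7.9025e+06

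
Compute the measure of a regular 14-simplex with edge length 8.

V_14 = √(15) · 8^14 / (14! · 2^(14/2)) ≈ 1.52647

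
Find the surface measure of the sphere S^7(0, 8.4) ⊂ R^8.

S_8(8.4) = 2·π^(8/2)·(8.4)^7 / Γ(8/2) ≈ 9.58149e+07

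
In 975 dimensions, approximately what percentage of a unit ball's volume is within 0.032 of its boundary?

1 - (1-0.032)^975 ≈ 1 - 1.692e-14 ≈ (100 - 1.69e-12)%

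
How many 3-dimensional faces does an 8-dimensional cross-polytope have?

Number of 3-faces = 2^(3+1) · C(8,3+1) = 16 · 70 = 1120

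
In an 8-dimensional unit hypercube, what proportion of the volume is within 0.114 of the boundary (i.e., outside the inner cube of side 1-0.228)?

The inner cube has side 1-2·0.114 = 0.772 and volume (0.772)^8 ≈ 0.1262, so the shell holds 0.873835 of the volume.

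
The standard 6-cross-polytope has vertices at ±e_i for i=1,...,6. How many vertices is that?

The 6-dimensional cross-polytope has 2n = 2·6 = 12 vertices.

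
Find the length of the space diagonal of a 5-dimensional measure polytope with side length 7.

||(7,7,...,7)|| = √(5)·7 ≈ 15.6525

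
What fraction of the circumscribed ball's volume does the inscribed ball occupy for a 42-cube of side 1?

Volume scales as r^n, and r_in/r_out = 1/√42, giving (1/√42)^42 ≈ 8.1614e-35.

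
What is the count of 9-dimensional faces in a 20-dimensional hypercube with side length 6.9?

Number of 9-faces = C(20,9) · 2^(20-9) = 167960 · 2048 = 343982080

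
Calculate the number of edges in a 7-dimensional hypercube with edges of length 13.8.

The 7-cube has n·2^(n-1) = 7·2^6 = 7·64 = 448 edges.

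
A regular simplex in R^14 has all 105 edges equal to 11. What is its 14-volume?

Volume = 11^14 · √(15/2^14) / 14! ≈ 131.803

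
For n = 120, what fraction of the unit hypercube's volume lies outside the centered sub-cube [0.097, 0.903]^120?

1 - (1 - 2·0.097)^120 = 1 - 0.806^120 ≈ 1 - 5.757e-12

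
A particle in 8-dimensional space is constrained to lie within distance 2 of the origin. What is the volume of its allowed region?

The n-ball volume is π^(n/2)·r^n/Γ(n/2+1). With n=8, r=2: V = 32·π^4/3 ≈ 1039.03.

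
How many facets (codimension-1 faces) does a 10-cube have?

An n-cube has C(n,k)·2^(n-k) k-faces. Here C(10,9)·2^1 = 10·2 = 20.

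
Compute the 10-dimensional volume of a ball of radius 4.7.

V_10(4.7) = π^(10/2) · (4.7)^10 / Γ(10/2 + 1) ≈ 1.34136e+07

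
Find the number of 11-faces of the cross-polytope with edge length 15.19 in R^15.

Number of 11-faces = 2^(11+1) · C(15,11+1) = 4096 · 455 = 1863680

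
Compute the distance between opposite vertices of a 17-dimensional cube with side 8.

||(8,8,...,8)|| = √(17)·8 ≈ 32.9848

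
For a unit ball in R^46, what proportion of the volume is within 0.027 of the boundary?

1 - (1-0.027)^46 ≈ 0.716083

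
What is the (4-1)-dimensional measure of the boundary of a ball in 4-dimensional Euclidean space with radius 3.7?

S_4(3.7) = 2·π^(4/2)·(3.7)^3 / Γ(4/2) ≈ 999.85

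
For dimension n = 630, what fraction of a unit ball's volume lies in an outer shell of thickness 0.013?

1 - (1-0.013)^630 ≈ 0.999737 ≈ 99.9737%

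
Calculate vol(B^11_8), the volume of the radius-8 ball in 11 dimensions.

V = 549755813888·π^5/10395 ≈ 1.61843e+10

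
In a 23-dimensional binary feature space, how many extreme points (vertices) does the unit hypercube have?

Number of vertices = 2^23 = 8388608.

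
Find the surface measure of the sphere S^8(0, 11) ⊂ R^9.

S_9(11) = 2·π^(9/2)·(11)^8 / Γ(9/2) = 6859484192·π^4/105 ≈ 6.36358e+09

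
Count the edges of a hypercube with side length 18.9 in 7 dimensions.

The 7-cube has n·2^(n-1) = 7·2^6 = 7·64 = 448 edges.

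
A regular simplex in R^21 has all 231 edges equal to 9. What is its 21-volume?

V = (9^21 / 21!) · √((21+1) / 2^21) ≈ 0.00693658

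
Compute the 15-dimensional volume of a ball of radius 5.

V = 312500000000·π^7/81081 ≈ 1.16407e+10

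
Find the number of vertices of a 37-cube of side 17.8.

An n-cube has 2^n vertices; for n = 37 that is 2^37 = 137438953472.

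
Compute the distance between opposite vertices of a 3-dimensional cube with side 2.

||(2,2,...,2)|| = √(3)·2 ≈ 3.4641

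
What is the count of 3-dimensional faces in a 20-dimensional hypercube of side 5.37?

f_3(20-cube) = (20 choose 3) · 2^17 = 149422080.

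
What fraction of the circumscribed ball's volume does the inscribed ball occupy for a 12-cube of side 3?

The radii are 3/2 and 3√12/2, so the volume ratio is (1/√12)^12 = 12^{-12/2} ≈ 3.34898e-07.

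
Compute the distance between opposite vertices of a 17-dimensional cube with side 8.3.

The space diagonal of an n-cube of side s is s√n. Here 8.3·√17 ≈ 34.2218.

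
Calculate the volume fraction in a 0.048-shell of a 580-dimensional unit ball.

1 - (1-0.048)^580 ≈ 1 - 4.068e-13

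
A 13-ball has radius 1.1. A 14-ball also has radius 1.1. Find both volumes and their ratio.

V_13(1.1) ≈ 3.14374. V_14(1.1) ≈ 2.27571. Ratio V_13/V_14 ≈ 1.381.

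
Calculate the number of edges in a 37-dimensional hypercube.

Number of 1-faces = C(37,1)·2^(37-1) = 37·68719476736 = 2542620639232.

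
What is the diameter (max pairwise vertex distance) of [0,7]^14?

Diagonal = √14 · 7 ≈ 26.1916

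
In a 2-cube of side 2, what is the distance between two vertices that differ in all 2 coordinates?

The space diagonal of an n-cube of side s is s√n. Here 2·√2 ≈ 2.82843.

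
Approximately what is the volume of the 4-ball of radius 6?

V = 648·π^2 ≈ 6395.5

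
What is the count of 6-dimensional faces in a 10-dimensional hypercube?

Choose 6 of 10 axes to span the face (C(10,6) = 210 ways), then fix each of the remaining 4 coordinates at one of its two extreme values (2^4 = 16 ways): 210·16 = 3360.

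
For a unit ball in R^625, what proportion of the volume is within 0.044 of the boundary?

1 - (1-0.044)^625 ≈ 1 - 6.112e-13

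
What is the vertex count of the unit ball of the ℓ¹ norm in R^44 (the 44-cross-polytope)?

An n-cross-polytope has 2n vertices; here n = 44, giving 88.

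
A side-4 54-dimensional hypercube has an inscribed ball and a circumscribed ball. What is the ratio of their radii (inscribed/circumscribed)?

r_in / r_out = (4/2) / (4√54/2) = 1/√54 ≈ 0.136083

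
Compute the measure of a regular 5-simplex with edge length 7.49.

V_5 = √(6) · 7.49^5 / (5! · 2^(5/2)) ≈ 85.0606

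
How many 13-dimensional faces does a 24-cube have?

An n-cube has C(n,k)·2^(n-k) k-faces. Here C(24,13)·2^11 = 2496144·2048 = 5112102912.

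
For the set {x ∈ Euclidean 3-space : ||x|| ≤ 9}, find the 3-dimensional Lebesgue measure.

The n-ball volume is π^(n/2)·r^n/Γ(n/2+1). With n=3, r=9: V = 972·π ≈ 3053.63.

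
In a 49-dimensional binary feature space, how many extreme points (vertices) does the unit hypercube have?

An n-cube has 2^n vertices; for n = 49 that is 2^49 = 562949953421312.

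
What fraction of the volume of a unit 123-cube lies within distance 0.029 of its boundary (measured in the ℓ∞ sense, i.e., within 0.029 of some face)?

The inner cube has side 1-2·0.029 = 0.942 and volume (0.942)^123 ≈ 0.0006431, so the shell holds 0.999357 of the volume.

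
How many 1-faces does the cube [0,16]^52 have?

An n-cube has n·2^(n-1) edges. With n = 52: 52·2251799813685248 = 117093590311632896.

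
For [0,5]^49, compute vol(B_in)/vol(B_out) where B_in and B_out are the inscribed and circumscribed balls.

V_in / V_out = (r_in/r_out)^49 = (1/√49)^49 = 49^(-49/2) ≈ 3.89221e-42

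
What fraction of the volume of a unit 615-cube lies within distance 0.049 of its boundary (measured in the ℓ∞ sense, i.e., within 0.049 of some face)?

Shell fraction = 1 - (1-0.098)^615 ≈ 1 - 2.832e-28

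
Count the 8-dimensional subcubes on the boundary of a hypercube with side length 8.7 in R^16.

Choose 8 of 16 axes to span the face (C(16,8) = 12870 ways), then fix each of the remaining 8 coordinates at one of its two extreme values (2^8 = 256 ways): 12870·256 = 3294720.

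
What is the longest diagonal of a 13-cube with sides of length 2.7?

d = √(2.7² + 2.7² + ... + 2.7²) [13 terms] = √(13·2.7²) = 2.7√13 ≈ 9.73499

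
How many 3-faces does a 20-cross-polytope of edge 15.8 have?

f_3(20-orthoplex) = 2^4 · (20 choose 4) = 77520.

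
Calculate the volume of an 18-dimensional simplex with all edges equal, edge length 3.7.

V_18 = √(19) · 3.7^18 / (18! · 2^(18/2)) ≈ 2.24593e-08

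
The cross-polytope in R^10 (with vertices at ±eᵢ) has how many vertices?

The vertices are ±e_1, ..., ±e_10, so there are 2·10 = 20.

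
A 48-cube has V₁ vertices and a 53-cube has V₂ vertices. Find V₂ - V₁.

V₁ = 2^48 = 281474976710656. V₂ = 2^53 = 9007199254740992. V₂ - V₁ = 8725724278030336.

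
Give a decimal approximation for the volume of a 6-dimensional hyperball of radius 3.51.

The n-ball volume is π^(n/2)·r^n/Γ(n/2+1). With n=6, r=3.51: V ≈ 9663.65.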